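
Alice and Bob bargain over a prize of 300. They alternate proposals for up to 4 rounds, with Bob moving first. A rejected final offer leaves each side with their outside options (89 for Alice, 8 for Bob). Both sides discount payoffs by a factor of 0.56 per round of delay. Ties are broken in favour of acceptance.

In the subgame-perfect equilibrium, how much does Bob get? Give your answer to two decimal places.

174.80

Solve by backward induction from round 4.
Round 4 (Alice proposes): Bob gets 8 if talks fail, so Alice offers 8 and keeps 292.
Round 3 (Bob proposes): Alice can get 292 next round, worth 0.56 × 292 = 163.52 now, so Bob offers 163.52, keeping 136.48.
Round 2 (Alice proposes): Bob can get 136.48 next round, worth 0.56 × 136.48 = 76.4288 now; Alice offers that and keeps 223.5712.
Round 1 (Bob proposes): Alice can get 223.5712 next round, worth 0.56 × 223.5712 = 125.199872 now. Bob offers 125.199872 and keeps 300 − 125.199872 = 174.800128.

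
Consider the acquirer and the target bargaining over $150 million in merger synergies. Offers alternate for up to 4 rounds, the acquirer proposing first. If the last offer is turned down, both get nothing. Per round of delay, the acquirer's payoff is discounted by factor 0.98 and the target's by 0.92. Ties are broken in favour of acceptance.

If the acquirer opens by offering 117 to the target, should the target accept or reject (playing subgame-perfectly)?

Work out the target's continuation value if the offer is rejected.
Round 4 (the target proposes): the acquirer will accept anything ≥ 0, so the target offers 0 and keeps 150.
Round 3 (the acquirer proposes): the target can get 150 next round, worth 0.92 × 150 = 138 now, so the acquirer offers 138, keeping 12.
Round 2 (the target proposes): the acquirer can get 12 next round, worth 0.98 × 12 = 11.76 now. The target offers 11.76 and keeps 150 − 11.76 = 138.24.
So by rejecting in round 1, the target gets 138.24 next round, worth 0.92 × 138.24 = 127.1808 now.
Offer 117 < 127.1808, so the target rejects.

Reject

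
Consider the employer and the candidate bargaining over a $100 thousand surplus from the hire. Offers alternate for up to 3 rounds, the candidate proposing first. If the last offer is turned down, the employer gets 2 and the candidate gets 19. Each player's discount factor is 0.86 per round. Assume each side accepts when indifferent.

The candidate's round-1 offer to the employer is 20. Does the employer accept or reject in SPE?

Accept

Round 3 (the candidate proposes): the employer gets 2 if talks fail, so the candidate offers 2 and keeps 98.
Round 2 (the employer proposes): the candidate can get 98 next round, worth 0.86 × 98 = 84.28 now. The employer offers 84.28 and keeps 100 − 84.28 = 15.72.
So by rejecting in round 1, the employer gets 15.72 next round, worth 0.86 × 15.72 = 13.5192 now.
Offer 20 ≥ 13.5192, so the employer accepts.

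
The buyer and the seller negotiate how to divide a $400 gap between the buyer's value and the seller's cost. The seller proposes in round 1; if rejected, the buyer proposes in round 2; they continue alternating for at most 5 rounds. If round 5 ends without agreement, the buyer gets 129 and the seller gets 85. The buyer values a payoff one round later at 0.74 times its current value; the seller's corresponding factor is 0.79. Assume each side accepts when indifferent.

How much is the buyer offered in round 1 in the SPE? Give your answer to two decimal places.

By backward induction:
Round 5 (the seller proposes): the buyer gets 129 if talks fail, so the seller offers 129 and keeps 271.
Round 4 (the buyer proposes): the seller can get 271 next round, worth 0.79 × 271 = 214.09 now. The buyer offers 214.09 and keeps 400 − 214.09 = 185.91.
Round 3 (the seller proposes): the buyer can get 185.91 next round, worth 0.74 × 185.91 = 137.5734 now, so the seller offers 137.5734, keeping 262.4266.
Round 2 (the buyer proposes): the seller can get 262.4266 next round, worth 0.79 × 262.4266 = 207.317014 now, so the buyer offers 207.317014, keeping 192.682986.
Round 1 (the seller proposes): the buyer can get 192.682986 next round, worth 0.74 × 192.682986 = 142.58540964 now, so the seller offers 142.58540964, keeping 257.41459036.

142.59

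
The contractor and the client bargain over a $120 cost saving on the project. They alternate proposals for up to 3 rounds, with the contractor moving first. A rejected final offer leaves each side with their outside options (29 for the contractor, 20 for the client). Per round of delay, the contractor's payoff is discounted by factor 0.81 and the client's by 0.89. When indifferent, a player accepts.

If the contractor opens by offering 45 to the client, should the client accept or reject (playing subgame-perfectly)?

Work out the client's continuation value if the offer is rejected.
Round 3 (the contractor proposes): the client gets 20 if talks fail, so the contractor offers 20 and keeps 100.
Round 2 (the client proposes): the contractor can get 100 next round, worth 0.81 × 100 = 81 now. The client offers 81 and keeps 120 − 81 = 39.
So by rejecting in round 1, the client gets 39 next round, worth 0.89 × 39 = 34.71 now.
Offer 45 ≥ 34.71, so the client accepts.

Accept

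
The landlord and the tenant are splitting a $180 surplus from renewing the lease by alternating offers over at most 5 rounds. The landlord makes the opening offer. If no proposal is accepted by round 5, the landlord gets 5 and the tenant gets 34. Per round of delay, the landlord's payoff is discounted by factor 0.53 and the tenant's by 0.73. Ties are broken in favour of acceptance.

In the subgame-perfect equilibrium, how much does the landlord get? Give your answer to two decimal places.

Round 5 (the landlord proposes): the tenant gets 34 if talks fail, so the landlord offers 34 and keeps 146.
Round 4 (the tenant proposes): the landlord can get 146 next round, worth 0.53 × 146 = 77.38 now, so the tenant offers 77.38, keeping 102.62.
Round 3 (the landlord proposes): the tenant can get 102.62 next round, worth 0.73 × 102.62 = 74.9126 now. The landlord offers 74.9126 and keeps 180 − 74.9126 = 105.0874.
Round 2 (the tenant proposes): the landlord can get 105.0874 next round, worth 0.53 × 105.0874 = 55.696322 now; the tenant offers that and keeps 124.303678.
Round 1 (the landlord proposes): the tenant can get 124.303678 next round, worth 0.73 × 124.303678 = 90.74168494 now; the landlord offers that and keeps 89.25831506.

89.26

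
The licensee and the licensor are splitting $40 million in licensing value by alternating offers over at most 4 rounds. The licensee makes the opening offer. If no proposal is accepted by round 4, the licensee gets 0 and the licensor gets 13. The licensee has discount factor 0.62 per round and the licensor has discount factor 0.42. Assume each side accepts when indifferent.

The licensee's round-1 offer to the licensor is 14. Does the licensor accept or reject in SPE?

Accept

Work out the licensor's continuation value if the offer is rejected.
Round 4 (the licensor proposes): rejection yields 0 for the licensee; the licensor offers 0 and keeps 40.
Round 3 (the licensee proposes): the licensor can get 40 next round, worth 0.42 × 40 = 16.8 now. The licensee offers 16.8 and keeps 40 − 16.8 = 23.2.
Round 2 (the licensor proposes): the licensee can get 23.2 next round, worth 0.62 × 23.2 = 14.384 now; the licensor offers that and keeps 25.616.
So by rejecting in round 1, the licensor gets 25.616 next round, worth 0.42 × 25.616 = 10.75872 now.
Offer 14 ≥ 10.75872, so the licensor accepts.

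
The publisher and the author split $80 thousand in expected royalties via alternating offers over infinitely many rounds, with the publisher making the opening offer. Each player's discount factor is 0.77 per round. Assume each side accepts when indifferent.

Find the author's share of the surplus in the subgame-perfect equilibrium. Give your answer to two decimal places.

34.80

Let x be the publisher's share when the publisher proposes and y be the author's share when the author proposes.
The author accepts iff offered ≥ 0.77·y, so x = 80 − 0.77y. Symmetrically y = 80 − 0.77x.
Substituting: x = 80 − 0.77(80 − 0.77x), giving x(1 − 0.77·0.77) = 80(1 − 0.77).
So x = 80 × 0.23 / 0.4071 ≈ 45.1977, and the author receives 80 − x ≈ 34.8023.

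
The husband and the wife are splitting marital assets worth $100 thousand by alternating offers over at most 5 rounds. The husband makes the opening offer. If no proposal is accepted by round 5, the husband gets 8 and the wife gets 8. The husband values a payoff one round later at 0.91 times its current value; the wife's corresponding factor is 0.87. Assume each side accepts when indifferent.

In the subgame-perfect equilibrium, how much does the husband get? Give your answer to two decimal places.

Round 5 (the husband proposes): the wife gets 8 if talks fail, so the husband offers 8 and keeps 92.
Round 4 (the wife proposes): the husband can get 92 next round, worth 0.91 × 92 = 83.72 now. The wife offers 83.72 and keeps 100 − 83.72 = 16.28.
Round 3 (the husband proposes): the wife can get 16.28 next round, worth 0.87 × 16.28 = 14.1636 now; the husband offers that and keeps 85.8364.
Round 2 (the wife proposes): the husband can get 85.8364 next round, worth 0.91 × 85.8364 = 78.111124 now; the wife offers that and keeps 21.888876.
Round 1 (the husband proposes): the wife can get 21.888876 next round, worth 0.87 × 21.888876 = 19.04332212 now, so the husband offers 19.04332212, keeping 80.95667788.

80.96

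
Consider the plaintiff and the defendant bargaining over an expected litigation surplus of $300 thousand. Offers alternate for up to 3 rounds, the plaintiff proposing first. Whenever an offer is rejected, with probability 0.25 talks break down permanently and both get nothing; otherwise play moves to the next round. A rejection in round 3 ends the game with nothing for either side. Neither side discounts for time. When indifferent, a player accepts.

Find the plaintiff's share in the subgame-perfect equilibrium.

243.75

By backward induction:
Round 3 (the plaintiff proposes): the defendant will accept anything ≥ 0, so the plaintiff offers 0 and keeps 300.
Round 2 (the defendant proposes): rejecting gives the plaintiff an expected 0.75 × 300 = 225. The defendant offers 225 and keeps 300 − 225 = 75.
Round 1 (the plaintiff proposes): rejecting gives the defendant an expected 0.75 × 75 = 56.25. The plaintiff offers 56.25 and keeps 300 − 56.25 = 243.75.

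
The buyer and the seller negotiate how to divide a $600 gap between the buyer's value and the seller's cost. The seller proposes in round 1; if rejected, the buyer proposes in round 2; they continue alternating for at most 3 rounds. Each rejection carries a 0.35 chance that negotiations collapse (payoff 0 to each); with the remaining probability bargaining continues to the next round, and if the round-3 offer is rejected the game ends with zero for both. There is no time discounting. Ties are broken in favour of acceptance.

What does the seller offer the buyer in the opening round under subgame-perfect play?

Round 3 (the seller proposes): the buyer will accept anything ≥ 0, so the seller offers 0 and keeps 600.
Round 2 (the buyer proposes): rejecting gives the seller an expected 0.65 × 600 = 390; the buyer offers that and keeps 210.
Round 1 (the seller proposes): rejecting gives the buyer an expected 0.65 × 210 = 136.5. The seller offers 136.5 and keeps 600 − 136.5 = 463.5.

136.5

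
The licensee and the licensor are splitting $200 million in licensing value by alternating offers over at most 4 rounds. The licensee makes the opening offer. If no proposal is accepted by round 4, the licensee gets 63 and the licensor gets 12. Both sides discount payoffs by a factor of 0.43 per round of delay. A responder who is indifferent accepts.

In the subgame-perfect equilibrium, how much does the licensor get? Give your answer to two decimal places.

59.91

Solve by backward induction from round 4.
Round 4 (the licensor proposes): the licensee gets 63 if talks fail, so the licensor offers 63 and keeps 137.
Round 3 (the licensee proposes): the licensor can get 137 next round, worth 0.43 × 137 = 58.91 now. The licensee offers 58.91 and keeps 200 − 58.91 = 141.09.
Round 2 (the licensor proposes): the licensee can get 141.09 next round, worth 0.43 × 141.09 = 60.6687 now; the licensor offers that and keeps 139.3313.
Round 1 (the licensee proposes): the licensor can get 139.3313 next round, worth 0.43 × 139.3313 = 59.912459 now. The licensee offers 59.912459 and keeps 200 − 59.912459 = 140.087541.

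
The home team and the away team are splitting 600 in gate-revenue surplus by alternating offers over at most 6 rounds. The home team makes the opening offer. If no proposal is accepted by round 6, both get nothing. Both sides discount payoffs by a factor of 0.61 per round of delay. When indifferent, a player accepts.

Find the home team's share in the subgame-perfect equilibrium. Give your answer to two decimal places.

Round 6 (the away team proposes): the home team will accept anything ≥ 0, so the away team offers 0 and keeps 600.
Round 5 (the home team proposes): the away team can get 600 next round, worth 0.61 × 600 = 366 now, so the home team offers 366, keeping 234.
Round 4 (the away team proposes): the home team can get 234 next round, worth 0.61 × 234 = 142.74 now; the away team offers that and keeps 457.26.
Round 3 (the home team proposes): the away team can get 457.26 next round, worth 0.61 × 457.26 = 278.9286 now. The home team offers 278.9286 and keeps 600 − 278.9286 = 321.0714.
Round 2 (the away team proposes): the home team can get 321.0714 next round, worth 0.61 × 321.0714 = 195.853554 now, so the away team offers 195.853554, keeping 404.146446.
Round 1 (the home team proposes): the away team can get 404.146446 next round, worth 0.61 × 404.146446 = 246.52933206 now, so the home team offers 246.52933206, keeping 353.47066794.

353.47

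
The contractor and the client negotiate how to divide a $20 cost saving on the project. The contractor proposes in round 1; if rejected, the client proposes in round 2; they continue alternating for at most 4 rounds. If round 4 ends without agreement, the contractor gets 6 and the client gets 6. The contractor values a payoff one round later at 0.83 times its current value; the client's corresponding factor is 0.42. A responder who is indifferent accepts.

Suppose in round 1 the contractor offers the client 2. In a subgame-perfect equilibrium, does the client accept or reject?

Round 4 (the client proposes): the contractor gets 6 if talks fail, so the client offers 6 and keeps 14.
Round 3 (the contractor proposes): the client can get 14 next round, worth 0.42 × 14 = 5.88 now; the contractor offers that and keeps 14.12.
Round 2 (the client proposes): the contractor can get 14.12 next round, worth 0.83 × 14.12 = 11.7196 now. The client offers 11.7196 and keeps 20 − 11.7196 = 8.2804.
So by rejecting in round 1, the client gets 8.2804 next round, worth 0.42 × 8.2804 = 3.477768 now.
Offer 2 < 3.477768, so the client rejects.

Reject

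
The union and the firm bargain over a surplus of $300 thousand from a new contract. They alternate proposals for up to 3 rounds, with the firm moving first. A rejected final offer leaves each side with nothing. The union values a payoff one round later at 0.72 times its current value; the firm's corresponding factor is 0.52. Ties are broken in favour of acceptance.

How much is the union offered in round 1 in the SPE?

103.68

Round 3 (the firm proposes): rejection yields 0 for the union; the firm offers 0 and keeps 300.
Round 2 (the union proposes): the firm can get 300 next round, worth 0.52 × 300 = 156 now, so the union offers 156, keeping 144.
Round 1 (the firm proposes): the union can get 144 next round, worth 0.72 × 144 = 103.68 now; the firm offers that and keeps 196.32.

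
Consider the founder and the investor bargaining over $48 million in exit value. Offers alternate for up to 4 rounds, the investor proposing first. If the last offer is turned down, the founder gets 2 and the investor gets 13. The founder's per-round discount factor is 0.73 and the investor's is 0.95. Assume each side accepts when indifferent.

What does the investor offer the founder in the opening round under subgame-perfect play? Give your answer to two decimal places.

Round 4 (the founder proposes): the investor gets 13 if talks fail, so the founder offers 13 and keeps 35.
Round 3 (the investor proposes): the founder can get 35 next round, worth 0.73 × 35 = 25.55 now; the investor offers that and keeps 22.45.
Round 2 (the founder proposes): the investor can get 22.45 next round, worth 0.95 × 22.45 = 21.3275 now; the founder offers that and keeps 26.6725.
Round 1 (the investor proposes): the founder can get 26.6725 next round, worth 0.73 × 26.6725 = 19.470925 now. The investor offers 19.470925 and keeps 48 − 19.470925 = 28.529075.

19.47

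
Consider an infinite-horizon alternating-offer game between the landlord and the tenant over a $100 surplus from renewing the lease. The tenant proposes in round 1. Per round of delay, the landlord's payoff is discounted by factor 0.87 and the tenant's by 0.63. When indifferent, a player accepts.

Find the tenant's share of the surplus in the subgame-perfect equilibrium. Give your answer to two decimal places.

In a stationary SPE each proposer offers the other exactly their discounted continuation value.
If the tenant keeps x when proposing and the landlord keeps y when proposing, then x = 100 − 0.87y and y = 100 − 0.63x.
Solving: x = 100(1 − 0.87) / (1 − 0.63·0.87) = 13 / 0.4519 ≈ 28.7674.
The landlord gets 100 − 28.7674 ≈ 71.2326.

28.77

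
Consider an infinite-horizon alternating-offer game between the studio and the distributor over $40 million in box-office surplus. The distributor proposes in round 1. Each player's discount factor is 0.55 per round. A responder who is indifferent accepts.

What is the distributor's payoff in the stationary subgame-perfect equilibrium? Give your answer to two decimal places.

Let x be the distributor's share when the distributor proposes and y be the studio's share when the studio proposes.
The studio accepts iff offered ≥ 0.55·y, so x = 40 − 0.55y. Symmetrically y = 40 − 0.55x.
Substituting: x = 40 − 0.55(40 − 0.55x), giving x(1 − 0.55·0.55) = 40(1 − 0.55).
So x = 40 × 0.45 / 0.6975 ≈ 25.8065, and the studio receives 40 − x ≈ 14.1935.

25.81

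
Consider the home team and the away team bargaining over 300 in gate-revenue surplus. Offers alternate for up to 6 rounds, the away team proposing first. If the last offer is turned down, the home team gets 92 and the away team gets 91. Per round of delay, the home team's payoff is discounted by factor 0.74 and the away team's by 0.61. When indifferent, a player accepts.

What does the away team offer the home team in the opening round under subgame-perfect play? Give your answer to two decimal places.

157.18

Round 6 (the home team proposes): the away team gets 91 if talks fail, so the home team offers 91 and keeps 209.
Round 5 (the away team proposes): the home team can get 209 next round, worth 0.74 × 209 = 154.66 now; the away team offers that and keeps 145.34.
Round 4 (the home team proposes): the away team can get 145.34 next round, worth 0.61 × 145.34 = 88.6574 now, so the home team offers 88.6574, keeping 211.3426.
Round 3 (the away team proposes): the home team can get 211.3426 next round, worth 0.74 × 211.3426 = 156.393524 now, so the away team offers 156.393524, keeping 143.606476.
Round 2 (the home team proposes): the away team can get 143.606476 next round, worth 0.61 × 143.606476 = 87.59995036 now, so the home team offers 87.59995036, keeping 212.40004964.
Round 1 (the away team proposes): the home team can get 212.40004964 next round, worth 0.74 × 212.40004964 = 157.1760367336 now, so the away team offers 157.1760367336, keeping 142.8239632664.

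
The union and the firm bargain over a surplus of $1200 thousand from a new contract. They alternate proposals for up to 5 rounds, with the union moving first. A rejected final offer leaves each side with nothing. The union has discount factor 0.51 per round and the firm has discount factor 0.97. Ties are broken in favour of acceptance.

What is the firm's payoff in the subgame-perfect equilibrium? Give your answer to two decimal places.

Round 5 (the union proposes): the firm will accept anything ≥ 0, so the union offers 0 and keeps 1200.
Round 4 (the firm proposes): the union can get 1200 next round, worth 0.51 × 1200 = 612 now, so the firm offers 612, keeping 588.
Round 3 (the union proposes): the firm can get 588 next round, worth 0.97 × 588 = 570.36 now, so the union offers 570.36, keeping 629.64.
Round 2 (the firm proposes): the union can get 629.64 next round, worth 0.51 × 629.64 = 321.1164 now, so the firm offers 321.1164, keeping 878.8836.
Round 1 (the union proposes): the firm can get 878.8836 next round, worth 0.97 × 878.8836 = 852.517092 now, so the union offers 852.517092, keeping 347.482908.

852.52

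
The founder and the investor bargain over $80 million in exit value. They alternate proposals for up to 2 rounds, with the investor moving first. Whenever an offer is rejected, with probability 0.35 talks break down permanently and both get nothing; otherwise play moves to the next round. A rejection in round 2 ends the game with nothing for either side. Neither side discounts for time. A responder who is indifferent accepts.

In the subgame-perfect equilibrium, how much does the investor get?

Round 2 (the founder proposes): the investor will accept anything ≥ 0, so the founder offers 0 and keeps 80.
Round 1 (the investor proposes): rejecting gives the founder an expected 0.65 × 80 = 52. The investor offers 52 and keeps 80 − 52 = 28.

28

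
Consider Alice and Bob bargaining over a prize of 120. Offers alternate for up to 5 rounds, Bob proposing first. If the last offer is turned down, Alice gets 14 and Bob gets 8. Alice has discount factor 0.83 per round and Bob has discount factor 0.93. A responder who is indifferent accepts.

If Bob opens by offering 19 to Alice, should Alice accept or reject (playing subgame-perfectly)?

Round 5 (Bob proposes): Alice gets 14 if talks fail, so Bob offers 14 and keeps 106.
Round 4 (Alice proposes): Bob can get 106 next round, worth 0.93 × 106 = 98.58 now. Alice offers 98.58 and keeps 120 − 98.58 = 21.42.
Round 3 (Bob proposes): Alice can get 21.42 next round, worth 0.83 × 21.42 = 17.7786 now; Bob offers that and keeps 102.2214.
Round 2 (Alice proposes): Bob can get 102.2214 next round, worth 0.93 × 102.2214 = 95.065902 now. Alice offers 95.065902 and keeps 120 − 95.065902 = 24.934098.
So by rejecting in round 1, Alice gets 24.934098 next round, worth 0.83 × 24.934098 = 20.69530134 now.
Offer 19 < 20.69530134, so Alice rejects.

Reject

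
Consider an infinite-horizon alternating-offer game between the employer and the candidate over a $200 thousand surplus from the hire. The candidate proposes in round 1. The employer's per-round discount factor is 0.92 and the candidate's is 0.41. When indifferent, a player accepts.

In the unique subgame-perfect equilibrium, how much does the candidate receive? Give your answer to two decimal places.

25.69

Let x be the candidate's share when the candidate proposes and y be the employer's share when the employer proposes.
The employer accepts iff offered ≥ 0.92·y, so x = 200 − 0.92y. Symmetrically y = 200 − 0.41x.
Substituting: x = 200 − 0.92(200 − 0.41x), giving x(1 − 0.41·0.92) = 200(1 − 0.92).
So x = 200 × 0.08 / 0.6228 ≈ 25.6904, and the employer receives 200 − x ≈ 174.3096.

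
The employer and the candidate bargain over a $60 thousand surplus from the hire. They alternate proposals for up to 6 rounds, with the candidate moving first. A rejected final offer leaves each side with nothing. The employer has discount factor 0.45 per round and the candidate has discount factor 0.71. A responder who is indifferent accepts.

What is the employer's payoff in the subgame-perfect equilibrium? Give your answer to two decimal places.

By backward induction:
Round 6 (the employer proposes): the candidate will accept anything ≥ 0, so the employer offers 0 and keeps 60.
Round 5 (the candidate proposes): the employer can get 60 next round, worth 0.45 × 60 = 27 now. The candidate offers 27 and keeps 60 − 27 = 33.
Round 4 (the employer proposes): the candidate can get 33 next round, worth 0.71 × 33 = 23.43 now. The employer offers 23.43 and keeps 60 − 23.43 = 36.57.
Round 3 (the candidate proposes): the employer can get 36.57 next round, worth 0.45 × 36.57 = 16.4565 now. The candidate offers 16.4565 and keeps 60 − 16.4565 = 43.5435.
Round 2 (the employer proposes): the candidate can get 43.5435 next round, worth 0.71 × 43.5435 = 30.915885 now; the employer offers that and keeps 29.084115.
Round 1 (the candidate proposes): the employer can get 29.084115 next round, worth 0.45 × 29.084115 = 13.08785175 now. The candidate offers 13.08785175 and keeps 60 − 13.08785175 = 46.91214825.

13.09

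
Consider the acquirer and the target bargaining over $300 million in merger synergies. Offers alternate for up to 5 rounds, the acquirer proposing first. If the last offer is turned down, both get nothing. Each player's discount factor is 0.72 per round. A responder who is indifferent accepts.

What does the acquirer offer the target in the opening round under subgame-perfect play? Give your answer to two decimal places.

91.83

Round 5 (the acquirer proposes): rejection yields 0 for the target; the acquirer offers 0 and keeps 300.
Round 4 (the target proposes): the acquirer can get 300 next round, worth 0.72 × 300 = 216 now; the target offers that and keeps 84.
Round 3 (the acquirer proposes): the target can get 84 next round, worth 0.72 × 84 = 60.48 now, so the acquirer offers 60.48, keeping 239.52.
Round 2 (the target proposes): the acquirer can get 239.52 next round, worth 0.72 × 239.52 = 172.4544 now; the target offers that and keeps 127.5456.
Round 1 (the acquirer proposes): the target can get 127.5456 next round, worth 0.72 × 127.5456 = 91.832832 now, so the acquirer offers 91.832832, keeping 208.167168.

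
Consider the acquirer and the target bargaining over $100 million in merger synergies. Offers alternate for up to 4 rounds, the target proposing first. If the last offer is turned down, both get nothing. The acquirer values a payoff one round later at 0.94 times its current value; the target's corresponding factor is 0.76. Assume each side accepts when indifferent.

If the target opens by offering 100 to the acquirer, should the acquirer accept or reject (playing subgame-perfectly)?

Round 4 (the acquirer proposes): the target will accept anything ≥ 0, so the acquirer offers 0 and keeps 100.
Round 3 (the target proposes): the acquirer can get 100 next round, worth 0.94 × 100 = 94 now; the target offers that and keeps 6.
Round 2 (the acquirer proposes): the target can get 6 next round, worth 0.76 × 6 = 4.56 now; the acquirer offers that and keeps 95.44.
So by rejecting in round 1, the acquirer gets 95.44 next round, worth 0.94 × 95.44 = 89.7136 now.
Offer 100 ≥ 89.7136, so the acquirer accepts.

Accept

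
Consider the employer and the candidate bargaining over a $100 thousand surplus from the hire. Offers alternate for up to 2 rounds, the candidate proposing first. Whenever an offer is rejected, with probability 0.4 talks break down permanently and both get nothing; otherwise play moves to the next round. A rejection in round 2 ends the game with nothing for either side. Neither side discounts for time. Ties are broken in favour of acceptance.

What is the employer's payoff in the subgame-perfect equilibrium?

By backward induction:
Round 2 (the employer proposes): rejection yields 0 for the candidate; the employer offers 0 and keeps 100.
Round 1 (the candidate proposes): rejecting gives the employer an expected 0.6 × 100 = 60; the candidate offers that and keeps 40.

60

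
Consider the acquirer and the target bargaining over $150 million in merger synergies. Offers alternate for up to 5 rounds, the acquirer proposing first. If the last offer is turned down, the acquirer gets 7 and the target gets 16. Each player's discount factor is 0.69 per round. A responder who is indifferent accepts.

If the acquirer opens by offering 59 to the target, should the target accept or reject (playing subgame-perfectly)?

Round 5 (the acquirer proposes): the target gets 16 if talks fail, so the acquirer offers 16 and keeps 134.
Round 4 (the target proposes): the acquirer can get 134 next round, worth 0.69 × 134 = 92.46 now, so the target offers 92.46, keeping 57.54.
Round 3 (the acquirer proposes): the target can get 57.54 next round, worth 0.69 × 57.54 = 39.7026 now, so the acquirer offers 39.7026, keeping 110.2974.
Round 2 (the target proposes): the acquirer can get 110.2974 next round, worth 0.69 × 110.2974 = 76.105206 now; the target offers that and keeps 73.894794.
So by rejecting in round 1, the target gets 73.894794 next round, worth 0.69 × 73.894794 = 50.98740786 now.
Offer 59 ≥ 50.98740786, so the target accepts.

Accept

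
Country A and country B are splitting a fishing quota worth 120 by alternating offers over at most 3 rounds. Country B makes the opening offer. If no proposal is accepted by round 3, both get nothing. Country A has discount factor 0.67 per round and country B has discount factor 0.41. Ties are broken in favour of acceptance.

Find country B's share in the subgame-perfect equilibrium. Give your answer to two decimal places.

Round 3 (country B proposes): rejection yields 0 for country A; country B offers 0 and keeps 120.
Round 2 (country A proposes): country B can get 120 next round, worth 0.41 × 120 = 49.2 now. Country A offers 49.2 and keeps 120 − 49.2 = 70.8.
Round 1 (country B proposes): country A can get 70.8 next round, worth 0.67 × 70.8 = 47.436 now; country B offers that and keeps 72.564.

72.56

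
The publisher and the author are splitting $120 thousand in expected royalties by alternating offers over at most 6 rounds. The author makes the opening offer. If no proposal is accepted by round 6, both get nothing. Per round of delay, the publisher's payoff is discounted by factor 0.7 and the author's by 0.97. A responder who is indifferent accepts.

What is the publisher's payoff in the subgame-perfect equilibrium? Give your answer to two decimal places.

42.96

Work backward from the last round.
Round 6 (the publisher proposes): rejection yields 0 for the author; the publisher offers 0 and keeps 120.
Round 5 (the author proposes): the publisher can get 120 next round, worth 0.7 × 120 = 84 now; the author offers that and keeps 36.
Round 4 (the publisher proposes): the author can get 36 next round, worth 0.97 × 36 = 34.92 now, so the publisher offers 34.92, keeping 85.08.
Round 3 (the author proposes): the publisher can get 85.08 next round, worth 0.7 × 85.08 = 59.556 now. The author offers 59.556 and keeps 120 − 59.556 = 60.444.
Round 2 (the publisher proposes): the author can get 60.444 next round, worth 0.97 × 60.444 = 58.63068 now; the publisher offers that and keeps 61.36932.
Round 1 (the author proposes): the publisher can get 61.36932 next round, worth 0.7 × 61.36932 = 42.958524 now. The author offers 42.958524 and keeps 120 − 42.958524 = 77.041476.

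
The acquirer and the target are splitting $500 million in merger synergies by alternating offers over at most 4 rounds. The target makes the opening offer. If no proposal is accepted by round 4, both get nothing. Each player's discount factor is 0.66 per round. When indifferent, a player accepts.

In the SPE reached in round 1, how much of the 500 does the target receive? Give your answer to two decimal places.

244.05

Work backward from the last round.
Round 4 (the acquirer proposes): the target will accept anything ≥ 0, so the acquirer offers 0 and keeps 500.
Round 3 (the target proposes): the acquirer can get 500 next round, worth 0.66 × 500 = 330 now, so the target offers 330, keeping 170.
Round 2 (the acquirer proposes): the target can get 170 next round, worth 0.66 × 170 = 112.2 now, so the acquirer offers 112.2, keeping 387.8.
Round 1 (the target proposes): the acquirer can get 387.8 next round, worth 0.66 × 387.8 = 255.948 now. The target offers 255.948 and keeps 500 − 255.948 = 244.052.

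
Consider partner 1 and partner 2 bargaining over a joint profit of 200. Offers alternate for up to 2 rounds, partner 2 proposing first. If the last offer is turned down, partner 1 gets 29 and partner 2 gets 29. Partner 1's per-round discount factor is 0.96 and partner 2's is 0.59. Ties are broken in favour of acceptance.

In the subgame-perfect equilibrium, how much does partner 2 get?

35.84

Round 2 (partner 1 proposes): partner 2 gets 29 if talks fail, so partner 1 offers 29 and keeps 171.
Round 1 (partner 2 proposes): partner 1 can get 171 next round, worth 0.96 × 171 = 164.16 now. Partner 2 offers 164.16 and keeps 200 − 164.16 = 35.84.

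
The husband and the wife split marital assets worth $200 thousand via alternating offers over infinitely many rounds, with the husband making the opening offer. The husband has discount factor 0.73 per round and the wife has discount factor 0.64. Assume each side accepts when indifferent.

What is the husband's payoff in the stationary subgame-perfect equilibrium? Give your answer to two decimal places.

Let x be the husband's share when the husband proposes and y be the wife's share when the wife proposes.
The wife accepts iff offered ≥ 0.64·y, so x = 200 − 0.64y. Symmetrically y = 200 − 0.73x.
Substituting: x = 200 − 0.64(200 − 0.73x), giving x(1 − 0.73·0.64) = 200(1 − 0.64).
So x = 200 × 0.36 / 0.5328 ≈ 135.1351, and the wife receives 200 − x ≈ 64.8649.

135.14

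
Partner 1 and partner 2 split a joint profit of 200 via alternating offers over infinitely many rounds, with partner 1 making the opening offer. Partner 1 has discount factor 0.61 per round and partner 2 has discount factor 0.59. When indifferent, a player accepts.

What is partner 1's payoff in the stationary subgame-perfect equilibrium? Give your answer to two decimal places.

128.10

Let x be partner 1's share when partner 1 proposes and y be partner 2's share when partner 2 proposes.
Partner 2 accepts iff offered ≥ 0.59·y, so x = 200 − 0.59y. Symmetrically y = 200 − 0.61x.
Substituting: x = 200 − 0.59(200 − 0.61x), giving x(1 − 0.61·0.59) = 200(1 − 0.59).
So x = 200 × 0.41 / 0.6401 ≈ 128.1050, and partner 2 receives 200 − x ≈ 71.8950.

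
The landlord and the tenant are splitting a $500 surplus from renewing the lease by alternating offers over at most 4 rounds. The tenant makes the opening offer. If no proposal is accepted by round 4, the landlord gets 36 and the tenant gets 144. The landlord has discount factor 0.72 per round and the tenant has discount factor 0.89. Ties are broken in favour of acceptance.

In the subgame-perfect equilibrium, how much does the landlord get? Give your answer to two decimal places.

203.85

Solve by backward induction from round 4.
Round 4 (the landlord proposes): the tenant gets 144 if talks fail, so the landlord offers 144 and keeps 356.
Round 3 (the tenant proposes): the landlord can get 356 next round, worth 0.72 × 356 = 256.32 now, so the tenant offers 256.32, keeping 243.68.
Round 2 (the landlord proposes): the tenant can get 243.68 next round, worth 0.89 × 243.68 = 216.8752 now; the landlord offers that and keeps 283.1248.
Round 1 (the tenant proposes): the landlord can get 283.1248 next round, worth 0.72 × 283.1248 = 203.849856 now. The tenant offers 203.849856 and keeps 500 − 203.849856 = 296.150144.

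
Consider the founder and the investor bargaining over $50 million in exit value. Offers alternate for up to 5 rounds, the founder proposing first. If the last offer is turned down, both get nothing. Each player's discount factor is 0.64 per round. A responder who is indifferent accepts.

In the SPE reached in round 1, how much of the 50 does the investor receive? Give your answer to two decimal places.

16.24

Round 5 (the founder proposes): the investor will accept anything ≥ 0, so the founder offers 0 and keeps 50.
Round 4 (the investor proposes): the founder can get 50 next round, worth 0.64 × 50 = 32 now; the investor offers that and keeps 18.
Round 3 (the founder proposes): the investor can get 18 next round, worth 0.64 × 18 = 11.52 now; the founder offers that and keeps 38.48.
Round 2 (the investor proposes): the founder can get 38.48 next round, worth 0.64 × 38.48 = 24.6272 now. The investor offers 24.6272 and keeps 50 − 24.6272 = 25.3728.
Round 1 (the founder proposes): the investor can get 25.3728 next round, worth 0.64 × 25.3728 = 16.238592 now. The founder offers 16.238592 and keeps 50 − 16.238592 = 33.761408.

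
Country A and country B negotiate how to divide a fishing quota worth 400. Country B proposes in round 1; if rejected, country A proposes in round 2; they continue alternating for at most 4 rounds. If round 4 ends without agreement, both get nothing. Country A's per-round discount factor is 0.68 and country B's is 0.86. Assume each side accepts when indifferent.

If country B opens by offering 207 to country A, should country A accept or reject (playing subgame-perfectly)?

Accept

Work out country A's continuation value if the offer is rejected.
Round 4 (country A proposes): rejection yields 0 for country B; country A offers 0 and keeps 400.
Round 3 (country B proposes): country A can get 400 next round, worth 0.68 × 400 = 272 now. Country B offers 272 and keeps 400 − 272 = 128.
Round 2 (country A proposes): country B can get 128 next round, worth 0.86 × 128 = 110.08 now, so country A offers 110.08, keeping 289.92.
So by rejecting in round 1, country A gets 289.92 next round, worth 0.68 × 289.92 = 197.1456 now.
Offer 207 ≥ 197.1456, so country A accepts.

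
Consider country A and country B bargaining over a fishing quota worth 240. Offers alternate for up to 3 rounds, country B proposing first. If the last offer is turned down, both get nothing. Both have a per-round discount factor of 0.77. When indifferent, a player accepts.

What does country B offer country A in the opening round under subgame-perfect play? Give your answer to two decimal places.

Solve by backward induction from round 3.
Round 3 (country B proposes): rejection yields 0 for country A; country B offers 0 and keeps 240.
Round 2 (country A proposes): country B can get 240 next round, worth 0.77 × 240 = 184.8 now. Country A offers 184.8 and keeps 240 − 184.8 = 55.2.
Round 1 (country B proposes): country A can get 55.2 next round, worth 0.77 × 55.2 = 42.504 now. Country B offers 42.504 and keeps 240 − 42.504 = 197.496.

42.50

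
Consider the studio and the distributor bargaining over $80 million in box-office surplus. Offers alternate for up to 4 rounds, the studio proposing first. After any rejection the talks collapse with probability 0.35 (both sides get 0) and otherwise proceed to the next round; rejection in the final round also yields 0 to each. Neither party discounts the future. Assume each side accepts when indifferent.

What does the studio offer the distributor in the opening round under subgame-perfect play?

Round 4 (the distributor proposes): the studio will accept anything ≥ 0, so the distributor offers 0 and keeps 80.
Round 3 (the studio proposes): rejecting gives the distributor an expected 0.65 × 80 = 52, so the studio offers 52, keeping 28.
Round 2 (the distributor proposes): rejecting gives the studio an expected 0.65 × 28 = 18.2, so the distributor offers 18.2, keeping 61.8.
Round 1 (the studio proposes): rejecting gives the distributor an expected 0.65 × 61.8 = 40.17, so the studio offers 40.17, keeping 39.83.

40.17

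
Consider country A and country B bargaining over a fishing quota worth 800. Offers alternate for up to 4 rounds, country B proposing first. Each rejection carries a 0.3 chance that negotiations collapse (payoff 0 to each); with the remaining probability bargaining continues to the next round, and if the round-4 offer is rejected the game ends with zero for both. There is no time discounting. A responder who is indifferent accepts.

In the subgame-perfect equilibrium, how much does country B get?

357.6

Round 4 (country A proposes): country B will accept anything ≥ 0, so country A offers 0 and keeps 800.
Round 3 (country B proposes): rejecting gives country A an expected 0.7 × 800 = 560; country B offers that and keeps 240.
Round 2 (country A proposes): rejecting gives country B an expected 0.7 × 240 = 168; country A offers that and keeps 632.
Round 1 (country B proposes): rejecting gives country A an expected 0.7 × 632 = 442.4, so country B offers 442.4, keeping 357.6.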